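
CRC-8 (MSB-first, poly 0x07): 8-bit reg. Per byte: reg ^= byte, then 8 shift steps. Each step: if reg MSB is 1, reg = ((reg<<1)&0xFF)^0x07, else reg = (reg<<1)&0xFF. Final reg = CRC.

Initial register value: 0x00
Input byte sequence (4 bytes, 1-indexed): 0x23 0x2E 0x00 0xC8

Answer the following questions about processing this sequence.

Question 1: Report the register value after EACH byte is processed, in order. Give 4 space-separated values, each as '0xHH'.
0xE9 0x5B 0x86 0xED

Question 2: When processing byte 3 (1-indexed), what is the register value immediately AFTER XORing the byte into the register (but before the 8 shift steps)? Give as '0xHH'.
Register before byte 3: 0x5B
Byte 3: 0x00
0x5B XOR 0x00 = 0x5B

Answer: 0x5B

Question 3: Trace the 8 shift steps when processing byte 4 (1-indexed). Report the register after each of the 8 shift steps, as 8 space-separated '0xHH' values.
Answer: 0x9C 0x3F 0x7E 0xFC 0xFF 0xF9 0xF5 0xED

Derivation:
After byte 1 (0x23): reg=0xE9
After byte 2 (0x2E): reg=0x5B
After byte 3 (0x00): reg=0x86
Register before byte 4: 0x86
After XOR with byte 0xC8: 0x4E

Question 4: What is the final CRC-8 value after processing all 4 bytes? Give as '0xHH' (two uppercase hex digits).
After byte 1 (0x23): reg=0xE9
After byte 2 (0x2E): reg=0x5B
After byte 3 (0x00): reg=0x86
After byte 4 (0xC8): reg=0xED

Answer: 0xED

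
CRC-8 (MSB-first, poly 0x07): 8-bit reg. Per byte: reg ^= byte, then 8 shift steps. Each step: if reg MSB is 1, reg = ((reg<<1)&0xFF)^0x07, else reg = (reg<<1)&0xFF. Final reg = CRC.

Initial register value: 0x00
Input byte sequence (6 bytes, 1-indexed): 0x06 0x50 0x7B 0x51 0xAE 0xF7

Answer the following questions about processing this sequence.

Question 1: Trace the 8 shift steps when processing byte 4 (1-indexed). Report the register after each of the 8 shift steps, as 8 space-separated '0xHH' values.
Answer: 0x8C 0x1F 0x3E 0x7C 0xF8 0xF7 0xE9 0xD5

Derivation:
After byte 1 (0x06): reg=0x12
After byte 2 (0x50): reg=0xC9
After byte 3 (0x7B): reg=0x17
Register before byte 4: 0x17
After XOR with byte 0x51: 0x46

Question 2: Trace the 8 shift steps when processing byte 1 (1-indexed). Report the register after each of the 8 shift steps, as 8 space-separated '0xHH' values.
Register before byte 1: 0x00
After XOR with byte 0x06: 0x06

Answer: 0x0C 0x18 0x30 0x60 0xC0 0x87 0x09 0x12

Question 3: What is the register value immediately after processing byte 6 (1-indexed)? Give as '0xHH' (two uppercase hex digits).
After byte 1 (0x06): reg=0x12
After byte 2 (0x50): reg=0xC9
After byte 3 (0x7B): reg=0x17
After byte 4 (0x51): reg=0xD5
After byte 5 (0xAE): reg=0x66
After byte 6 (0xF7): reg=0xFE

Answer: 0xFE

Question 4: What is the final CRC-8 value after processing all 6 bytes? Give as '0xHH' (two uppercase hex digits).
After byte 1 (0x06): reg=0x12
After byte 2 (0x50): reg=0xC9
After byte 3 (0x7B): reg=0x17
After byte 4 (0x51): reg=0xD5
After byte 5 (0xAE): reg=0x66
After byte 6 (0xF7): reg=0xFE

Answer: 0xFE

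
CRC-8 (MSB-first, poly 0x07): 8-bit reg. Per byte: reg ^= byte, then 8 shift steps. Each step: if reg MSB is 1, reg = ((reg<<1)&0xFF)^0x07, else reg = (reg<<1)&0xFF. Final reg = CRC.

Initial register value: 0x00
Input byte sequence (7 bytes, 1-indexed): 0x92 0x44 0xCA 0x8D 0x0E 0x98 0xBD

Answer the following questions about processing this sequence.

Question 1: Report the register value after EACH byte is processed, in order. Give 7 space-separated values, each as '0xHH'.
0xF7 0x10 0x08 0x92 0xDD 0xDC 0x20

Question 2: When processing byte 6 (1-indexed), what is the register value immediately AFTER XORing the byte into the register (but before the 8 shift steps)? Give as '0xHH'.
Answer: 0x45

Derivation:
Register before byte 6: 0xDD
Byte 6: 0x98
0xDD XOR 0x98 = 0x45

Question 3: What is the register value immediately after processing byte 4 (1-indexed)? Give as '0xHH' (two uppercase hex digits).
After byte 1 (0x92): reg=0xF7
After byte 2 (0x44): reg=0x10
After byte 3 (0xCA): reg=0x08
After byte 4 (0x8D): reg=0x92

Answer: 0x92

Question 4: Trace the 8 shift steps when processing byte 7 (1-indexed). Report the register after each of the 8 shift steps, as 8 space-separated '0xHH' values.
After byte 1 (0x92): reg=0xF7
After byte 2 (0x44): reg=0x10
After byte 3 (0xCA): reg=0x08
After byte 4 (0x8D): reg=0x92
After byte 5 (0x0E): reg=0xDD
After byte 6 (0x98): reg=0xDC
Register before byte 7: 0xDC
After XOR with byte 0xBD: 0x61

Answer: 0xC2 0x83 0x01 0x02 0x04 0x08 0x10 0x20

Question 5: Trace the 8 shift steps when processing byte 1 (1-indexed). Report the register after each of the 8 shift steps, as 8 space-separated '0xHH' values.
Register before byte 1: 0x00
After XOR with byte 0x92: 0x92

Answer: 0x23 0x46 0x8C 0x1F 0x3E 0x7C 0xF8 0xF7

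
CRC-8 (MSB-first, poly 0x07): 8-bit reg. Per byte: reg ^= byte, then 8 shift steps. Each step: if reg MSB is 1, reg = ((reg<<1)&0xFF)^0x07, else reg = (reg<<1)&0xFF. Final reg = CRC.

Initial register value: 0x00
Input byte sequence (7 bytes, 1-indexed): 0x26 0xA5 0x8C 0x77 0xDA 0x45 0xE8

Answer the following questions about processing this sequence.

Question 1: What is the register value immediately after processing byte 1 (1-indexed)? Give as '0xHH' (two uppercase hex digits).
Answer: 0xF2

Derivation:
After byte 1 (0x26): reg=0xF2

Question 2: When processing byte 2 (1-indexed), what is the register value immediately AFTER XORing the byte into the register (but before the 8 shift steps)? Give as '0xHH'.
Register before byte 2: 0xF2
Byte 2: 0xA5
0xF2 XOR 0xA5 = 0x57

Answer: 0x57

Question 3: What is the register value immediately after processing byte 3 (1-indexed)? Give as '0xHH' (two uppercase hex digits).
After byte 1 (0x26): reg=0xF2
After byte 2 (0xA5): reg=0xA2
After byte 3 (0x8C): reg=0xCA

Answer: 0xCA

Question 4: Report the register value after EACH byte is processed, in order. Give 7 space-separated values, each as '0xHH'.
0xF2 0xA2 0xCA 0x3A 0xAE 0x9F 0x42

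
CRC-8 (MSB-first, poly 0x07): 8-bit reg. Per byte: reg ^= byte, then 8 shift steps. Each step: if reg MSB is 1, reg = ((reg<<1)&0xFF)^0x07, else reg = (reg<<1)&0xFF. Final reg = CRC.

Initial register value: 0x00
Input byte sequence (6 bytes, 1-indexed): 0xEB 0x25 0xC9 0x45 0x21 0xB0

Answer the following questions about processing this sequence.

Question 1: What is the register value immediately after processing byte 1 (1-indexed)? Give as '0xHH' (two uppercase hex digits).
After byte 1 (0xEB): reg=0x9F

Answer: 0x9F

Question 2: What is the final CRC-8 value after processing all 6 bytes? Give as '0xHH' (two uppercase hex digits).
After byte 1 (0xEB): reg=0x9F
After byte 2 (0x25): reg=0x2F
After byte 3 (0xC9): reg=0xBC
After byte 4 (0x45): reg=0xE1
After byte 5 (0x21): reg=0x4E
After byte 6 (0xB0): reg=0xF4

Answer: 0xF4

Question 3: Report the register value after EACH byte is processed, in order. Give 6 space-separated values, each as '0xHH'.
0x9F 0x2F 0xBC 0xE1 0x4E 0xF4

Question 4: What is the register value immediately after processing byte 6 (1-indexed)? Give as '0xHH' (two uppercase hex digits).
After byte 1 (0xEB): reg=0x9F
After byte 2 (0x25): reg=0x2F
After byte 3 (0xC9): reg=0xBC
After byte 4 (0x45): reg=0xE1
After byte 5 (0x21): reg=0x4E
After byte 6 (0xB0): reg=0xF4

Answer: 0xF4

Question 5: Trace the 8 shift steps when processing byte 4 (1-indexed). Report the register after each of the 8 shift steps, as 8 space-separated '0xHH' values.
Answer: 0xF5 0xED 0xDD 0xBD 0x7D 0xFA 0xF3 0xE1

Derivation:
After byte 1 (0xEB): reg=0x9F
After byte 2 (0x25): reg=0x2F
After byte 3 (0xC9): reg=0xBC
Register before byte 4: 0xBC
After XOR with byte 0x45: 0xF9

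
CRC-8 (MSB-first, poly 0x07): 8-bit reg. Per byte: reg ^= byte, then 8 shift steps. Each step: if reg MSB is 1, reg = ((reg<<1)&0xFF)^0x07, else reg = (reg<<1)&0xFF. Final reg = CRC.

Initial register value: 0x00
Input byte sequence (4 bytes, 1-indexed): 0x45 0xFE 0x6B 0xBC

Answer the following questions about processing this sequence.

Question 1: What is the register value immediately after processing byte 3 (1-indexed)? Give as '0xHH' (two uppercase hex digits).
Answer: 0x92

Derivation:
After byte 1 (0x45): reg=0xDC
After byte 2 (0xFE): reg=0xEE
After byte 3 (0x6B): reg=0x92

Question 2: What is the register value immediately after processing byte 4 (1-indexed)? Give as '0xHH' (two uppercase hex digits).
Answer: 0xCA

Derivation:
After byte 1 (0x45): reg=0xDC
After byte 2 (0xFE): reg=0xEE
After byte 3 (0x6B): reg=0x92
After byte 4 (0xBC): reg=0xCA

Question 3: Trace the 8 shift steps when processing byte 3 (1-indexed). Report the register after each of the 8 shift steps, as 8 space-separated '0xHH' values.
After byte 1 (0x45): reg=0xDC
After byte 2 (0xFE): reg=0xEE
Register before byte 3: 0xEE
After XOR with byte 0x6B: 0x85

Answer: 0x0D 0x1A 0x34 0x68 0xD0 0xA7 0x49 0x92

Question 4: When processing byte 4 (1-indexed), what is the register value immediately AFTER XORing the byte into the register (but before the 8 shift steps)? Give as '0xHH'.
Register before byte 4: 0x92
Byte 4: 0xBC
0x92 XOR 0xBC = 0x2E

Answer: 0x2E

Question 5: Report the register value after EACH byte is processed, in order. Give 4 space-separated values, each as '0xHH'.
0xDC 0xEE 0x92 0xCA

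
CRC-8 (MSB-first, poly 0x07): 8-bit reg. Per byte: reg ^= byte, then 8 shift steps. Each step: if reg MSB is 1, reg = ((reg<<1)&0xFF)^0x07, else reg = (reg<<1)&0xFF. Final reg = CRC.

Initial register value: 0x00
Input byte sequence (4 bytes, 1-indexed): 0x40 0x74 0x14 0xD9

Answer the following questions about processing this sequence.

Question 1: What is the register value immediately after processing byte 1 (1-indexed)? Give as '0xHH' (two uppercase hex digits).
Answer: 0xC7

Derivation:
After byte 1 (0x40): reg=0xC7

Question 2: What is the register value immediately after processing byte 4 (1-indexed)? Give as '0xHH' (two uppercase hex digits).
After byte 1 (0x40): reg=0xC7
After byte 2 (0x74): reg=0x10
After byte 3 (0x14): reg=0x1C
After byte 4 (0xD9): reg=0x55

Answer: 0x55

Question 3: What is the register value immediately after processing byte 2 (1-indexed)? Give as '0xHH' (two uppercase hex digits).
After byte 1 (0x40): reg=0xC7
After byte 2 (0x74): reg=0x10

Answer: 0x10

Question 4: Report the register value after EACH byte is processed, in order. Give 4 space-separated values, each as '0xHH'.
0xC7 0x10 0x1C 0x55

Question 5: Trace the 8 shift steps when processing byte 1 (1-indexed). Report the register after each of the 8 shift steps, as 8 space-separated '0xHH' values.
Answer: 0x80 0x07 0x0E 0x1C 0x38 0x70 0xE0 0xC7

Derivation:
Register before byte 1: 0x00
After XOR with byte 0x40: 0x40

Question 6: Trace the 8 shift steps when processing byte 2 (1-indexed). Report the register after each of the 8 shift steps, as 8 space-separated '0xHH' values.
After byte 1 (0x40): reg=0xC7
Register before byte 2: 0xC7
After XOR with byte 0x74: 0xB3

Answer: 0x61 0xC2 0x83 0x01 0x02 0x04 0x08 0x10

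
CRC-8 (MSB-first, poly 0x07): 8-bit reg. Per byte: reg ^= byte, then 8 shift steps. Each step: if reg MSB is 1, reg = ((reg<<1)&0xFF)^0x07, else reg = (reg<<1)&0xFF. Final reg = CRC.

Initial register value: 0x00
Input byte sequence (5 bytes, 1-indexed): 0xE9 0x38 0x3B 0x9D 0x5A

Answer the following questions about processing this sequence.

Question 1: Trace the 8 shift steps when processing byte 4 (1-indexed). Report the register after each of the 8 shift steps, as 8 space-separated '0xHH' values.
After byte 1 (0xE9): reg=0x91
After byte 2 (0x38): reg=0x56
After byte 3 (0x3B): reg=0x04
Register before byte 4: 0x04
After XOR with byte 0x9D: 0x99

Answer: 0x35 0x6A 0xD4 0xAF 0x59 0xB2 0x63 0xC6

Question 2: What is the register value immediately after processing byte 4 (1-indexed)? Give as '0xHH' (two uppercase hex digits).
Answer: 0xC6

Derivation:
After byte 1 (0xE9): reg=0x91
After byte 2 (0x38): reg=0x56
After byte 3 (0x3B): reg=0x04
After byte 4 (0x9D): reg=0xC6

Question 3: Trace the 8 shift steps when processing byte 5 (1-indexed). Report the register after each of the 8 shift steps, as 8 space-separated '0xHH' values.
Answer: 0x3F 0x7E 0xFC 0xFF 0xF9 0xF5 0xED 0xDD

Derivation:
After byte 1 (0xE9): reg=0x91
After byte 2 (0x38): reg=0x56
After byte 3 (0x3B): reg=0x04
After byte 4 (0x9D): reg=0xC6
Register before byte 5: 0xC6
After XOR with byte 0x5A: 0x9C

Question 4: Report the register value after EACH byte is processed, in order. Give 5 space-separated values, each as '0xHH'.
0x91 0x56 0x04 0xC6 0xDD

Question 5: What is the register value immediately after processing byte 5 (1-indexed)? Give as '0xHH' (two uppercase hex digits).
Answer: 0xDD

Derivation:
After byte 1 (0xE9): reg=0x91
After byte 2 (0x38): reg=0x56
After byte 3 (0x3B): reg=0x04
After byte 4 (0x9D): reg=0xC6
After byte 5 (0x5A): reg=0xDD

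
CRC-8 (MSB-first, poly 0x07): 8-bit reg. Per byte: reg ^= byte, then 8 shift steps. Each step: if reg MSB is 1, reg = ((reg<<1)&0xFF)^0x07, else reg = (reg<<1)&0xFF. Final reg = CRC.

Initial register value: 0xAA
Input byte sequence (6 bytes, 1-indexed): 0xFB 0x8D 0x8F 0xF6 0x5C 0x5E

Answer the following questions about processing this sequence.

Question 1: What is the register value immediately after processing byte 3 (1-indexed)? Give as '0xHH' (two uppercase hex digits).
Answer: 0xB4

Derivation:
After byte 1 (0xFB): reg=0xB0
After byte 2 (0x8D): reg=0xB3
After byte 3 (0x8F): reg=0xB4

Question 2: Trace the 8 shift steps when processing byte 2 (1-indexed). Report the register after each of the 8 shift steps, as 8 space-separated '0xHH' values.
After byte 1 (0xFB): reg=0xB0
Register before byte 2: 0xB0
After XOR with byte 0x8D: 0x3D

Answer: 0x7A 0xF4 0xEF 0xD9 0xB5 0x6D 0xDA 0xB3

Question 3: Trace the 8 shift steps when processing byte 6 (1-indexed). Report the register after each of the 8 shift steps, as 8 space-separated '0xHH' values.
Answer: 0x7F 0xFE 0xFB 0xF1 0xE5 0xCD 0x9D 0x3D

Derivation:
After byte 1 (0xFB): reg=0xB0
After byte 2 (0x8D): reg=0xB3
After byte 3 (0x8F): reg=0xB4
After byte 4 (0xF6): reg=0xC9
After byte 5 (0x5C): reg=0xE2
Register before byte 6: 0xE2
After XOR with byte 0x5E: 0xBC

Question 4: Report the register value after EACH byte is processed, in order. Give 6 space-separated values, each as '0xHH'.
0xB0 0xB3 0xB4 0xC9 0xE2 0x3D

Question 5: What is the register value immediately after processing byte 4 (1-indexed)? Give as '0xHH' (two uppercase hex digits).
After byte 1 (0xFB): reg=0xB0
After byte 2 (0x8D): reg=0xB3
After byte 3 (0x8F): reg=0xB4
After byte 4 (0xF6): reg=0xC9

Answer: 0xC9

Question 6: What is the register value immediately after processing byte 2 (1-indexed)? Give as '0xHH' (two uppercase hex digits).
After byte 1 (0xFB): reg=0xB0
After byte 2 (0x8D): reg=0xB3

Answer: 0xB3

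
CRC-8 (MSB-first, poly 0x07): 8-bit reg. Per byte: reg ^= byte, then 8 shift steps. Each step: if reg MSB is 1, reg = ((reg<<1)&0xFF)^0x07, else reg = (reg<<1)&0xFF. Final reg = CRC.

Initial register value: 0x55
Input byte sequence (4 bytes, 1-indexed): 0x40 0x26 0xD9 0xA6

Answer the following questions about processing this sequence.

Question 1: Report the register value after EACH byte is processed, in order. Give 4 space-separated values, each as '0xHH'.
0x6B 0xE4 0xB3 0x6B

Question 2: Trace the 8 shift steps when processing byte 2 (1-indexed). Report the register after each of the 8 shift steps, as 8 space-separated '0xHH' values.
After byte 1 (0x40): reg=0x6B
Register before byte 2: 0x6B
After XOR with byte 0x26: 0x4D

Answer: 0x9A 0x33 0x66 0xCC 0x9F 0x39 0x72 0xE4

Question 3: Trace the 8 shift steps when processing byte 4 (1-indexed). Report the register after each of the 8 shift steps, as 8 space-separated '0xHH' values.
Answer: 0x2A 0x54 0xA8 0x57 0xAE 0x5B 0xB6 0x6B

Derivation:
After byte 1 (0x40): reg=0x6B
After byte 2 (0x26): reg=0xE4
After byte 3 (0xD9): reg=0xB3
Register before byte 4: 0xB3
After XOR with byte 0xA6: 0x15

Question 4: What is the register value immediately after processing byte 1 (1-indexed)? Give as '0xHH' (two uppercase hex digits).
After byte 1 (0x40): reg=0x6B

Answer: 0x6B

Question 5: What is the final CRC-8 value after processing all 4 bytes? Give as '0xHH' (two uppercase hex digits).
Answer: 0x6B

Derivation:
After byte 1 (0x40): reg=0x6B
After byte 2 (0x26): reg=0xE4
After byte 3 (0xD9): reg=0xB3
After byte 4 (0xA6): reg=0x6B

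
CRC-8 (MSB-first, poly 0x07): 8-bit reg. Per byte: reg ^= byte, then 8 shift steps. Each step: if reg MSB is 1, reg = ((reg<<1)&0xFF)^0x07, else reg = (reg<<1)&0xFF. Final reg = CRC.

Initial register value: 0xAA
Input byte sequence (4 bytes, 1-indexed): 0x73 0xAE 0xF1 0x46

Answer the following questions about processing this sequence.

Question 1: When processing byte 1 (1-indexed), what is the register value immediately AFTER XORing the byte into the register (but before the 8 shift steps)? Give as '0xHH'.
Register before byte 1: 0xAA
Byte 1: 0x73
0xAA XOR 0x73 = 0xD9

Answer: 0xD9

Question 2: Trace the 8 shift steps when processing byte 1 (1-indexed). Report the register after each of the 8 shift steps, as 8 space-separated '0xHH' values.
Answer: 0xB5 0x6D 0xDA 0xB3 0x61 0xC2 0x83 0x01

Derivation:
Register before byte 1: 0xAA
After XOR with byte 0x73: 0xD9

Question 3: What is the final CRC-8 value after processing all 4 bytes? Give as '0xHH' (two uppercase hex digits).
After byte 1 (0x73): reg=0x01
After byte 2 (0xAE): reg=0x44
After byte 3 (0xF1): reg=0x02
After byte 4 (0x46): reg=0xDB

Answer: 0xDB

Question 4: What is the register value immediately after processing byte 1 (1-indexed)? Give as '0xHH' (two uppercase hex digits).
Answer: 0x01

Derivation:
After byte 1 (0x73): reg=0x01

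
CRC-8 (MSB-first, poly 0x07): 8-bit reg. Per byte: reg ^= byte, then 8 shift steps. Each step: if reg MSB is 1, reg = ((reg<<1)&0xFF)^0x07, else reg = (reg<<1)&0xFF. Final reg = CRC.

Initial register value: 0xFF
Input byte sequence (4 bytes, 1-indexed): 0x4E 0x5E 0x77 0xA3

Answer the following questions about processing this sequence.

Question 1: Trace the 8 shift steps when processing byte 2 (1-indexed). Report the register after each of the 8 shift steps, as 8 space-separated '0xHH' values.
Answer: 0x80 0x07 0x0E 0x1C 0x38 0x70 0xE0 0xC7

Derivation:
After byte 1 (0x4E): reg=0x1E
Register before byte 2: 0x1E
After XOR with byte 0x5E: 0x40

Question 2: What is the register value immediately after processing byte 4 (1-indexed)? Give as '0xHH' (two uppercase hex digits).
After byte 1 (0x4E): reg=0x1E
After byte 2 (0x5E): reg=0xC7
After byte 3 (0x77): reg=0x19
After byte 4 (0xA3): reg=0x2F

Answer: 0x2F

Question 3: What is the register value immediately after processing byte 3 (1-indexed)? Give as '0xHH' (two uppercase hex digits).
Answer: 0x19

Derivation:
After byte 1 (0x4E): reg=0x1E
After byte 2 (0x5E): reg=0xC7
After byte 3 (0x77): reg=0x19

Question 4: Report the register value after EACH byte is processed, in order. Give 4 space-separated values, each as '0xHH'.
0x1E 0xC7 0x19 0x2F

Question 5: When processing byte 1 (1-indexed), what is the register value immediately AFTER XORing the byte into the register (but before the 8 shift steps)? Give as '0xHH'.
Answer: 0xB1

Derivation:
Register before byte 1: 0xFF
Byte 1: 0x4E
0xFF XOR 0x4E = 0xB1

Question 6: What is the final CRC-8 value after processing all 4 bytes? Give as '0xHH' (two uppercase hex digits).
Answer: 0x2F

Derivation:
After byte 1 (0x4E): reg=0x1E
After byte 2 (0x5E): reg=0xC7
After byte 3 (0x77): reg=0x19
After byte 4 (0xA3): reg=0x2F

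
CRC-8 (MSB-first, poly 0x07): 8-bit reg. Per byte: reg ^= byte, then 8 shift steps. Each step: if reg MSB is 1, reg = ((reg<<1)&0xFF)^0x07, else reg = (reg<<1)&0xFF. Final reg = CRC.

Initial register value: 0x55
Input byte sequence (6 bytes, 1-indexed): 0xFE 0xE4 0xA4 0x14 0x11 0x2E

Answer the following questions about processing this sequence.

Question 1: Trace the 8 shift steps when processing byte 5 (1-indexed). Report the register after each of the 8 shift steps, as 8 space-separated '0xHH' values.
Answer: 0x42 0x84 0x0F 0x1E 0x3C 0x78 0xF0 0xE7

Derivation:
After byte 1 (0xFE): reg=0x58
After byte 2 (0xE4): reg=0x3D
After byte 3 (0xA4): reg=0xC6
After byte 4 (0x14): reg=0x30
Register before byte 5: 0x30
After XOR with byte 0x11: 0x21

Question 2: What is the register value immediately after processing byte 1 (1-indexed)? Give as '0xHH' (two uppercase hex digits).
After byte 1 (0xFE): reg=0x58

Answer: 0x58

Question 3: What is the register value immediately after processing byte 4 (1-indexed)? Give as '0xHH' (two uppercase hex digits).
After byte 1 (0xFE): reg=0x58
After byte 2 (0xE4): reg=0x3D
After byte 3 (0xA4): reg=0xC6
After byte 4 (0x14): reg=0x30

Answer: 0x30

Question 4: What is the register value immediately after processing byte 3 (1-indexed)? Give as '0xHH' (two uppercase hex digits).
Answer: 0xC6

Derivation:
After byte 1 (0xFE): reg=0x58
After byte 2 (0xE4): reg=0x3D
After byte 3 (0xA4): reg=0xC6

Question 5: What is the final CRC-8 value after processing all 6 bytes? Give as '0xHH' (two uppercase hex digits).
Answer: 0x71

Derivation:
After byte 1 (0xFE): reg=0x58
After byte 2 (0xE4): reg=0x3D
After byte 3 (0xA4): reg=0xC6
After byte 4 (0x14): reg=0x30
After byte 5 (0x11): reg=0xE7
After byte 6 (0x2E): reg=0x71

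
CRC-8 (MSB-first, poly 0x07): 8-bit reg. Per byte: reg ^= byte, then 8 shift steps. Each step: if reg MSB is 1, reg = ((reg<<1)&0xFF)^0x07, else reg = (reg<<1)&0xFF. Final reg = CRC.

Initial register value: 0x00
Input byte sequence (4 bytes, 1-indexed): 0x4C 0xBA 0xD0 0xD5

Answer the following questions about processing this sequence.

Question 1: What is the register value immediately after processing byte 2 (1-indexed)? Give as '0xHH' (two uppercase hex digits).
Answer: 0x88

Derivation:
After byte 1 (0x4C): reg=0xE3
After byte 2 (0xBA): reg=0x88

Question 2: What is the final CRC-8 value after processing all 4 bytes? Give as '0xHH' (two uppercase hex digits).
Answer: 0x81

Derivation:
After byte 1 (0x4C): reg=0xE3
After byte 2 (0xBA): reg=0x88
After byte 3 (0xD0): reg=0x8F
After byte 4 (0xD5): reg=0x81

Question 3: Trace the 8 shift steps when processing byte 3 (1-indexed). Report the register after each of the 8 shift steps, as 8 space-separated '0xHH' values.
After byte 1 (0x4C): reg=0xE3
After byte 2 (0xBA): reg=0x88
Register before byte 3: 0x88
After XOR with byte 0xD0: 0x58

Answer: 0xB0 0x67 0xCE 0x9B 0x31 0x62 0xC4 0x8F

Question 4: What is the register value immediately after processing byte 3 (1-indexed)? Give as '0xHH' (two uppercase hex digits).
Answer: 0x8F

Derivation:
After byte 1 (0x4C): reg=0xE3
After byte 2 (0xBA): reg=0x88
After byte 3 (0xD0): reg=0x8F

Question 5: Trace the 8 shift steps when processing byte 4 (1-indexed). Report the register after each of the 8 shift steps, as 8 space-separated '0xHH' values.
Answer: 0xB4 0x6F 0xDE 0xBB 0x71 0xE2 0xC3 0x81

Derivation:
After byte 1 (0x4C): reg=0xE3
After byte 2 (0xBA): reg=0x88
After byte 3 (0xD0): reg=0x8F
Register before byte 4: 0x8F
After XOR with byte 0xD5: 0x5A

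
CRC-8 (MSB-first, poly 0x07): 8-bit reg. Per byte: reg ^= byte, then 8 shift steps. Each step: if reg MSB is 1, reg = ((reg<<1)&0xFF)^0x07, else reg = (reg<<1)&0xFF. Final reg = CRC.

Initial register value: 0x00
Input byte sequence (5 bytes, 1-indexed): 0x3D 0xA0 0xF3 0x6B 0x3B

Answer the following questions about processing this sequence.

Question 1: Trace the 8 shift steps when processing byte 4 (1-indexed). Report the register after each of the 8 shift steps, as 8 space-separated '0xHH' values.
After byte 1 (0x3D): reg=0xB3
After byte 2 (0xA0): reg=0x79
After byte 3 (0xF3): reg=0xBF
Register before byte 4: 0xBF
After XOR with byte 0x6B: 0xD4

Answer: 0xAF 0x59 0xB2 0x63 0xC6 0x8B 0x11 0x22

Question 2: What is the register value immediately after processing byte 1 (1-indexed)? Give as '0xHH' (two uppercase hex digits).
Answer: 0xB3

Derivation:
After byte 1 (0x3D): reg=0xB3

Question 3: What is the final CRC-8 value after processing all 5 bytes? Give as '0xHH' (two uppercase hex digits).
After byte 1 (0x3D): reg=0xB3
After byte 2 (0xA0): reg=0x79
After byte 3 (0xF3): reg=0xBF
After byte 4 (0x6B): reg=0x22
After byte 5 (0x3B): reg=0x4F

Answer: 0x4F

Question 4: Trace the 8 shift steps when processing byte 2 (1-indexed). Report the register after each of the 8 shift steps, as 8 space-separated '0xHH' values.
After byte 1 (0x3D): reg=0xB3
Register before byte 2: 0xB3
After XOR with byte 0xA0: 0x13

Answer: 0x26 0x4C 0x98 0x37 0x6E 0xDC 0xBF 0x79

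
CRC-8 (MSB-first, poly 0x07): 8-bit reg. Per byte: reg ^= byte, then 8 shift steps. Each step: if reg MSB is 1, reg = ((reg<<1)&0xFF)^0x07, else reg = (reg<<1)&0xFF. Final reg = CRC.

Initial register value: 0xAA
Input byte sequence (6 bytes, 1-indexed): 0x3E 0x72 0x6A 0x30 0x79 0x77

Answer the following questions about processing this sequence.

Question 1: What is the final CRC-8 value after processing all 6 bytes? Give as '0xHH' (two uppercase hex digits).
After byte 1 (0x3E): reg=0xE5
After byte 2 (0x72): reg=0xEC
After byte 3 (0x6A): reg=0x9B
After byte 4 (0x30): reg=0x58
After byte 5 (0x79): reg=0xE7
After byte 6 (0x77): reg=0xF9

Answer: 0xF9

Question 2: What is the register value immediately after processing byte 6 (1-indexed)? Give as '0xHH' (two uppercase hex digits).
After byte 1 (0x3E): reg=0xE5
After byte 2 (0x72): reg=0xEC
After byte 3 (0x6A): reg=0x9B
After byte 4 (0x30): reg=0x58
After byte 5 (0x79): reg=0xE7
After byte 6 (0x77): reg=0xF9

Answer: 0xF9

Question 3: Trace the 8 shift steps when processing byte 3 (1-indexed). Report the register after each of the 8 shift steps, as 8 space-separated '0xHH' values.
After byte 1 (0x3E): reg=0xE5
After byte 2 (0x72): reg=0xEC
Register before byte 3: 0xEC
After XOR with byte 0x6A: 0x86

Answer: 0x0B 0x16 0x2C 0x58 0xB0 0x67 0xCE 0x9B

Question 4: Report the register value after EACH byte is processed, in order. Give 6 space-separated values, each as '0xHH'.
0xE5 0xEC 0x9B 0x58 0xE7 0xF9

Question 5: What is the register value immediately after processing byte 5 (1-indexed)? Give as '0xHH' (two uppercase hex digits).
After byte 1 (0x3E): reg=0xE5
After byte 2 (0x72): reg=0xEC
After byte 3 (0x6A): reg=0x9B
After byte 4 (0x30): reg=0x58
After byte 5 (0x79): reg=0xE7

Answer: 0xE7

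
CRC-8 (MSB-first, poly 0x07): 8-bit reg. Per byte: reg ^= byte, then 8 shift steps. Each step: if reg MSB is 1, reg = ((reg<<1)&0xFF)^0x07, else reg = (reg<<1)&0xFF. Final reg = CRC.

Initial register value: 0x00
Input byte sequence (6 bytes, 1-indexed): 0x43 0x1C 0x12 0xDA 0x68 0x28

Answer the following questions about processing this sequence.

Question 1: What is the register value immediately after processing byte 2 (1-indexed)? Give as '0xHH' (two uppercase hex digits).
Answer: 0x30

Derivation:
After byte 1 (0x43): reg=0xCE
After byte 2 (0x1C): reg=0x30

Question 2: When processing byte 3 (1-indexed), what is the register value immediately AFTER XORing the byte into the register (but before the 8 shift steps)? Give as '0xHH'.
Answer: 0x22

Derivation:
Register before byte 3: 0x30
Byte 3: 0x12
0x30 XOR 0x12 = 0x22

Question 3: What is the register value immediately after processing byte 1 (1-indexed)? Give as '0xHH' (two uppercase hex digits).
After byte 1 (0x43): reg=0xCE

Answer: 0xCE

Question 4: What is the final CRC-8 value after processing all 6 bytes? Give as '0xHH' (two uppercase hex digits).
After byte 1 (0x43): reg=0xCE
After byte 2 (0x1C): reg=0x30
After byte 3 (0x12): reg=0xEE
After byte 4 (0xDA): reg=0x8C
After byte 5 (0x68): reg=0xB2
After byte 6 (0x28): reg=0xCF

Answer: 0xCF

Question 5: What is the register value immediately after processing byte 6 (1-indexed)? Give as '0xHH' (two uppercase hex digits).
Answer: 0xCF

Derivation:
After byte 1 (0x43): reg=0xCE
After byte 2 (0x1C): reg=0x30
After byte 3 (0x12): reg=0xEE
After byte 4 (0xDA): reg=0x8C
After byte 5 (0x68): reg=0xB2
After byte 6 (0x28): reg=0xCF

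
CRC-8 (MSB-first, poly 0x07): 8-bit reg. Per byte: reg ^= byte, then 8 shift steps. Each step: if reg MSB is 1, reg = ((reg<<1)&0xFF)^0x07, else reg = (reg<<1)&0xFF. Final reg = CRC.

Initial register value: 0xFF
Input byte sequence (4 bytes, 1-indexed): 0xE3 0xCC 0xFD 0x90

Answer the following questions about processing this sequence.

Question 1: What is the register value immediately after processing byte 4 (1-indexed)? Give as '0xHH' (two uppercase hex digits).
After byte 1 (0xE3): reg=0x54
After byte 2 (0xCC): reg=0xC1
After byte 3 (0xFD): reg=0xB4
After byte 4 (0x90): reg=0xFC

Answer: 0xFC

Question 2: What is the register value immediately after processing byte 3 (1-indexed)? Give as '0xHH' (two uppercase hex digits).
After byte 1 (0xE3): reg=0x54
After byte 2 (0xCC): reg=0xC1
After byte 3 (0xFD): reg=0xB4

Answer: 0xB4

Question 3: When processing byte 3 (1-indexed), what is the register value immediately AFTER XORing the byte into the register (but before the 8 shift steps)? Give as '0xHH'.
Answer: 0x3C

Derivation:
Register before byte 3: 0xC1
Byte 3: 0xFD
0xC1 XOR 0xFD = 0x3C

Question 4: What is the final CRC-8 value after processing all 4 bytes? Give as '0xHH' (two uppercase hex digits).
Answer: 0xFC

Derivation:
After byte 1 (0xE3): reg=0x54
After byte 2 (0xCC): reg=0xC1
After byte 3 (0xFD): reg=0xB4
After byte 4 (0x90): reg=0xFC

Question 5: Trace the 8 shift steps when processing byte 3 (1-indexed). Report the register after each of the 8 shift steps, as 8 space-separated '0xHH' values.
After byte 1 (0xE3): reg=0x54
After byte 2 (0xCC): reg=0xC1
Register before byte 3: 0xC1
After XOR with byte 0xFD: 0x3C

Answer: 0x78 0xF0 0xE7 0xC9 0x95 0x2D 0x5A 0xB4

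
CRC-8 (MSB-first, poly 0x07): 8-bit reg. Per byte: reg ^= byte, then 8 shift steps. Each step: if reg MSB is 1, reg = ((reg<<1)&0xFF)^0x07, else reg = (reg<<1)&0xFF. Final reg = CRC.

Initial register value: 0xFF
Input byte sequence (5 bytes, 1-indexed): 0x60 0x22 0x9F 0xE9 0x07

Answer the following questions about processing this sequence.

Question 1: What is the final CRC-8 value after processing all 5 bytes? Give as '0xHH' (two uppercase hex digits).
Answer: 0x72

Derivation:
After byte 1 (0x60): reg=0xD4
After byte 2 (0x22): reg=0xCC
After byte 3 (0x9F): reg=0xBE
After byte 4 (0xE9): reg=0xA2
After byte 5 (0x07): reg=0x72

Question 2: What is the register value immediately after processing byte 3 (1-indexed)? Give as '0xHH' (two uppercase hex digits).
After byte 1 (0x60): reg=0xD4
After byte 2 (0x22): reg=0xCC
After byte 3 (0x9F): reg=0xBE

Answer: 0xBE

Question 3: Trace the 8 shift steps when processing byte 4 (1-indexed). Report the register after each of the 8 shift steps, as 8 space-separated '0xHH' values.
Answer: 0xAE 0x5B 0xB6 0x6B 0xD6 0xAB 0x51 0xA2

Derivation:
After byte 1 (0x60): reg=0xD4
After byte 2 (0x22): reg=0xCC
After byte 3 (0x9F): reg=0xBE
Register before byte 4: 0xBE
After XOR with byte 0xE9: 0x57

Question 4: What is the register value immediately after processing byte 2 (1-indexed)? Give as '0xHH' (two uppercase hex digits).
Answer: 0xCC

Derivation:
After byte 1 (0x60): reg=0xD4
After byte 2 (0x22): reg=0xCC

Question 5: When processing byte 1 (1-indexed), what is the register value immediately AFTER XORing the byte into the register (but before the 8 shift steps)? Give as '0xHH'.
Register before byte 1: 0xFF
Byte 1: 0x60
0xFF XOR 0x60 = 0x9F

Answer: 0x9F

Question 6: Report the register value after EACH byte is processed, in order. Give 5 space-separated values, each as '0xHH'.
0xD4 0xCC 0xBE 0xA2 0x72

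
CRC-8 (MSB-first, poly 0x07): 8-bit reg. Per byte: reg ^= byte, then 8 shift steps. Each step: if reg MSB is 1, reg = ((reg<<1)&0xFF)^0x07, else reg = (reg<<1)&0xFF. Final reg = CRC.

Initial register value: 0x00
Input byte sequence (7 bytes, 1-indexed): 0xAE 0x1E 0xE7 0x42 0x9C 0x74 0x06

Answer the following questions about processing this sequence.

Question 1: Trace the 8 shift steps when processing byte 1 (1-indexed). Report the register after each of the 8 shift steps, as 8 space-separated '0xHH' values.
Answer: 0x5B 0xB6 0x6B 0xD6 0xAB 0x51 0xA2 0x43

Derivation:
Register before byte 1: 0x00
After XOR with byte 0xAE: 0xAE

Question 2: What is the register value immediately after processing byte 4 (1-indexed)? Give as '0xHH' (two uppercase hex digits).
After byte 1 (0xAE): reg=0x43
After byte 2 (0x1E): reg=0x94
After byte 3 (0xE7): reg=0x5E
After byte 4 (0x42): reg=0x54

Answer: 0x54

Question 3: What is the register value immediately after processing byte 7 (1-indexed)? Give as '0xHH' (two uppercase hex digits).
After byte 1 (0xAE): reg=0x43
After byte 2 (0x1E): reg=0x94
After byte 3 (0xE7): reg=0x5E
After byte 4 (0x42): reg=0x54
After byte 5 (0x9C): reg=0x76
After byte 6 (0x74): reg=0x0E
After byte 7 (0x06): reg=0x38

Answer: 0x38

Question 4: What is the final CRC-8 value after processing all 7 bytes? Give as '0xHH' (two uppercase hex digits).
Answer: 0x38

Derivation:
After byte 1 (0xAE): reg=0x43
After byte 2 (0x1E): reg=0x94
After byte 3 (0xE7): reg=0x5E
After byte 4 (0x42): reg=0x54
After byte 5 (0x9C): reg=0x76
After byte 6 (0x74): reg=0x0E
After byte 7 (0x06): reg=0x38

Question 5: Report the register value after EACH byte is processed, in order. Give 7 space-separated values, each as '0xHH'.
0x43 0x94 0x5E 0x54 0x76 0x0E 0x38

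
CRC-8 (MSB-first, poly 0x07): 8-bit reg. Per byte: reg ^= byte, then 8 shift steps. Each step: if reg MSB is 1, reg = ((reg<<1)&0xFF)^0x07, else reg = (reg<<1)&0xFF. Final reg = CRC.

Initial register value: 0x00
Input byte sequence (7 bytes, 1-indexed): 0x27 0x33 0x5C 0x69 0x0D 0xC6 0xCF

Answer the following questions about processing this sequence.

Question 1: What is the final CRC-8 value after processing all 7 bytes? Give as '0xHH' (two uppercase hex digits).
After byte 1 (0x27): reg=0xF5
After byte 2 (0x33): reg=0x5C
After byte 3 (0x5C): reg=0x00
After byte 4 (0x69): reg=0x18
After byte 5 (0x0D): reg=0x6B
After byte 6 (0xC6): reg=0x4A
After byte 7 (0xCF): reg=0x92

Answer: 0x92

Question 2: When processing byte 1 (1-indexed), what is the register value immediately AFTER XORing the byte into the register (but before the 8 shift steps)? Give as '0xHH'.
Register before byte 1: 0x00
Byte 1: 0x27
0x00 XOR 0x27 = 0x27

Answer: 0x27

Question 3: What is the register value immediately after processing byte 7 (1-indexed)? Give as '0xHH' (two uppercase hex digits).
Answer: 0x92

Derivation:
After byte 1 (0x27): reg=0xF5
After byte 2 (0x33): reg=0x5C
After byte 3 (0x5C): reg=0x00
After byte 4 (0x69): reg=0x18
After byte 5 (0x0D): reg=0x6B
After byte 6 (0xC6): reg=0x4A
After byte 7 (0xCF): reg=0x92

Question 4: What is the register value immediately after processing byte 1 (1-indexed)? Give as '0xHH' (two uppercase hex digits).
Answer: 0xF5

Derivation:
After byte 1 (0x27): reg=0xF5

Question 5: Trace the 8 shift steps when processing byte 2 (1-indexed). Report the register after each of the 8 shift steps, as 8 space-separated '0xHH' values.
After byte 1 (0x27): reg=0xF5
Register before byte 2: 0xF5
After XOR with byte 0x33: 0xC6

Answer: 0x8B 0x11 0x22 0x44 0x88 0x17 0x2E 0x5C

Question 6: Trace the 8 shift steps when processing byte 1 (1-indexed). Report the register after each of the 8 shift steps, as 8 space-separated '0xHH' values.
Register before byte 1: 0x00
After XOR with byte 0x27: 0x27

Answer: 0x4E 0x9C 0x3F 0x7E 0xFC 0xFF 0xF9 0xF5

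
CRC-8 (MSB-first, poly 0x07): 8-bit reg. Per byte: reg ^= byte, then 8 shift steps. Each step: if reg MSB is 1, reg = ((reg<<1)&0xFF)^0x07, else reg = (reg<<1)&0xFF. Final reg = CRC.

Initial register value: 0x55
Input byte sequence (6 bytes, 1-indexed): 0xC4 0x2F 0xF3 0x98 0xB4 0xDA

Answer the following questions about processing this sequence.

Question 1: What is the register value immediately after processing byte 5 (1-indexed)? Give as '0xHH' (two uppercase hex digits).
Answer: 0x46

Derivation:
After byte 1 (0xC4): reg=0xFE
After byte 2 (0x2F): reg=0x39
After byte 3 (0xF3): reg=0x78
After byte 4 (0x98): reg=0xAE
After byte 5 (0xB4): reg=0x46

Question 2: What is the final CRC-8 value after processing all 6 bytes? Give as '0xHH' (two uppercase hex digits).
After byte 1 (0xC4): reg=0xFE
After byte 2 (0x2F): reg=0x39
After byte 3 (0xF3): reg=0x78
After byte 4 (0x98): reg=0xAE
After byte 5 (0xB4): reg=0x46
After byte 6 (0xDA): reg=0xDD

Answer: 0xDD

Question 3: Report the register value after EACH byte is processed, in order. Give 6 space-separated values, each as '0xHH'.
0xFE 0x39 0x78 0xAE 0x46 0xDD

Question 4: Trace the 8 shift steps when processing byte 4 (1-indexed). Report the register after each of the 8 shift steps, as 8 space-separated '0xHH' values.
After byte 1 (0xC4): reg=0xFE
After byte 2 (0x2F): reg=0x39
After byte 3 (0xF3): reg=0x78
Register before byte 4: 0x78
After XOR with byte 0x98: 0xE0

Answer: 0xC7 0x89 0x15 0x2A 0x54 0xA8 0x57 0xAE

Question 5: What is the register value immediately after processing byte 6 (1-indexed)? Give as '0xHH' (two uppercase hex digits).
After byte 1 (0xC4): reg=0xFE
After byte 2 (0x2F): reg=0x39
After byte 3 (0xF3): reg=0x78
After byte 4 (0x98): reg=0xAE
After byte 5 (0xB4): reg=0x46
After byte 6 (0xDA): reg=0xDD

Answer: 0xDD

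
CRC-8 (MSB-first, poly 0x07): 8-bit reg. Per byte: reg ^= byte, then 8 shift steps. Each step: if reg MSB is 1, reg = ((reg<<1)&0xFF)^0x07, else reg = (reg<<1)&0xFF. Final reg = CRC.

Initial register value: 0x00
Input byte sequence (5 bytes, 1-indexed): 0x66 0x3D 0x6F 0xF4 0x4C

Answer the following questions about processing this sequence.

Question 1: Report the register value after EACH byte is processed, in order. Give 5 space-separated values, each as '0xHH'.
0x35 0x38 0xA2 0xA5 0x91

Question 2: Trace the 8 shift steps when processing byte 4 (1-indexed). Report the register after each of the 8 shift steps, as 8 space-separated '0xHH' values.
After byte 1 (0x66): reg=0x35
After byte 2 (0x3D): reg=0x38
After byte 3 (0x6F): reg=0xA2
Register before byte 4: 0xA2
After XOR with byte 0xF4: 0x56

Answer: 0xAC 0x5F 0xBE 0x7B 0xF6 0xEB 0xD1 0xA5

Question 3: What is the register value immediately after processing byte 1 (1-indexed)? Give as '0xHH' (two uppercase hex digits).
Answer: 0x35

Derivation:
After byte 1 (0x66): reg=0x35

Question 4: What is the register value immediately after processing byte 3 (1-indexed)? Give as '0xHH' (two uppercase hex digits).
After byte 1 (0x66): reg=0x35
After byte 2 (0x3D): reg=0x38
After byte 3 (0x6F): reg=0xA2

Answer: 0xA2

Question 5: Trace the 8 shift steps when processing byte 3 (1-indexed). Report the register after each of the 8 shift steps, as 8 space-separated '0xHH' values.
Answer: 0xAE 0x5B 0xB6 0x6B 0xD6 0xAB 0x51 0xA2

Derivation:
After byte 1 (0x66): reg=0x35
After byte 2 (0x3D): reg=0x38
Register before byte 3: 0x38
After XOR with byte 0x6F: 0x57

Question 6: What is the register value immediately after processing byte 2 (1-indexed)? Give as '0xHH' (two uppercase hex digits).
Answer: 0x38

Derivation:
After byte 1 (0x66): reg=0x35
After byte 2 (0x3D): reg=0x38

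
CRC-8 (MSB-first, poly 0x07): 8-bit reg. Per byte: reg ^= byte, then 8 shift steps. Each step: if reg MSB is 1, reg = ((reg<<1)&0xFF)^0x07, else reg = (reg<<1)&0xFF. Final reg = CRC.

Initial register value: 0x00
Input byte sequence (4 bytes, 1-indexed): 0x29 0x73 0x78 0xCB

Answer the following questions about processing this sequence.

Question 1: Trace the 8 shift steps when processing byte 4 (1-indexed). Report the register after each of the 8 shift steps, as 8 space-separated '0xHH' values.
After byte 1 (0x29): reg=0xDF
After byte 2 (0x73): reg=0x4D
After byte 3 (0x78): reg=0x8B
Register before byte 4: 0x8B
After XOR with byte 0xCB: 0x40

Answer: 0x80 0x07 0x0E 0x1C 0x38 0x70 0xE0 0xC7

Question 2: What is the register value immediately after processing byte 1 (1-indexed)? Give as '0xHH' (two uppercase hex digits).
After byte 1 (0x29): reg=0xDF

Answer: 0xDF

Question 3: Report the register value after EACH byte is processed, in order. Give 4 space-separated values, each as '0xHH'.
0xDF 0x4D 0x8B 0xC7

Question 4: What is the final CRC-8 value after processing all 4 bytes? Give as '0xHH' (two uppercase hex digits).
After byte 1 (0x29): reg=0xDF
After byte 2 (0x73): reg=0x4D
After byte 3 (0x78): reg=0x8B
After byte 4 (0xCB): reg=0xC7

Answer: 0xC7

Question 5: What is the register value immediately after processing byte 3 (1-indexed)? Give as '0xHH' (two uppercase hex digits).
After byte 1 (0x29): reg=0xDF
After byte 2 (0x73): reg=0x4D
After byte 3 (0x78): reg=0x8B

Answer: 0x8B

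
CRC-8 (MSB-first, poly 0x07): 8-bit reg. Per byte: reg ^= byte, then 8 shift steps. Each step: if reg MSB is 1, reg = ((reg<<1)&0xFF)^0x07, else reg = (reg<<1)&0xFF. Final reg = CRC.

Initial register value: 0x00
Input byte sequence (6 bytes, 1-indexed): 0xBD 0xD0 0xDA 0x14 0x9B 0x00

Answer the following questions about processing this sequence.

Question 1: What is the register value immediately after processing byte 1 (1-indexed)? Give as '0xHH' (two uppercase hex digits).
Answer: 0x3A

Derivation:
After byte 1 (0xBD): reg=0x3A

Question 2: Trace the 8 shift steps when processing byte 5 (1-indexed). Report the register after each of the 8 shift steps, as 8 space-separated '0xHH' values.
After byte 1 (0xBD): reg=0x3A
After byte 2 (0xD0): reg=0x98
After byte 3 (0xDA): reg=0xC9
After byte 4 (0x14): reg=0x1D
Register before byte 5: 0x1D
After XOR with byte 0x9B: 0x86

Answer: 0x0B 0x16 0x2C 0x58 0xB0 0x67 0xCE 0x9B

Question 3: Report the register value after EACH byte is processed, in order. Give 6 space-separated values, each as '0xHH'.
0x3A 0x98 0xC9 0x1D 0x9B 0xC8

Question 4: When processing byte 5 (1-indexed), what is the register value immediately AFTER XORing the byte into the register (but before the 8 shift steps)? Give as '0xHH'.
Answer: 0x86

Derivation:
Register before byte 5: 0x1D
Byte 5: 0x9B
0x1D XOR 0x9B = 0x86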